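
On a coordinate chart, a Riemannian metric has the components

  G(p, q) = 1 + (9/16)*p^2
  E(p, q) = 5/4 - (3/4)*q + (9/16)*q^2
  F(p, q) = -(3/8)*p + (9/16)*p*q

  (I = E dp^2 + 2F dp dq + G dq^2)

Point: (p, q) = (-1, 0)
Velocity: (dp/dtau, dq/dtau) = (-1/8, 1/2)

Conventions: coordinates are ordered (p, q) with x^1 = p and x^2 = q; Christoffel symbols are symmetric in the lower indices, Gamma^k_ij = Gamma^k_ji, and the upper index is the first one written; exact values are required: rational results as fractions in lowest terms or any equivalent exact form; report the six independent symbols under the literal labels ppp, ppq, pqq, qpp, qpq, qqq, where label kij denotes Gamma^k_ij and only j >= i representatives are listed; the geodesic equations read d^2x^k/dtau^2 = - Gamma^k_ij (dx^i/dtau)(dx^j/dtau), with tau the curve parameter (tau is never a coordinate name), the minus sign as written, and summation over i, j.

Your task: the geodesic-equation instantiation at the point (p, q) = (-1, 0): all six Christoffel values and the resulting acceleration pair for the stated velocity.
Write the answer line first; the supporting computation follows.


Answer: Gamma_ppp = 0, Gamma_ppq = -6/29, Gamma_pqq = 0, Gamma_qpp = 0, Gamma_qpq = -9/29, Gamma_qqq = 0; accelerations (d^2p/dtau^2, d^2q/dtau^2) = (-3/116, -9/232)

E = 5/4, F = 3/8, G = 25/16 at the point
E_p = 0, E_q = -3/4, F_p = -3/8, F_q = -9/16, G_p = -9/8, G_q = 0
EG - F^2 = 29/16;  g^inv = (16/29) * [[25/16, -3/8], [-3/8, 5/4]]
first-kind symbols [ij,l] = (1/2)(d_i g_jl + d_j g_il - d_l g_ij): [pp,p] = E_p/2 = 0, [pp,q] = F_p - E_q/2 = 0, [pq,p] = E_q/2 = -3/8, [pq,q] = G_p/2 = -9/16, [qq,p] = F_q - G_p/2 = 0, [qq,q] = G_q/2 = 0
Gamma^p_ij = (G*[ij,p] - F*[ij,q])/(EG - F^2), Gamma^q_ij = (E*[ij,q] - F*[ij,p])/(EG - F^2)
Gamma_ppp = 0, Gamma_ppq = -6/29, Gamma_pqq = 0, Gamma_qpp = 0, Gamma_qpq = -9/29, Gamma_qqq = 0
d^2p/dtau^2 = -(Gamma_ppp*(-1/8)^2 + 2*Gamma_ppq*(-1/8)*(1/2) + Gamma_pqq*(1/2)^2) = -3/116
d^2q/dtau^2 = -(Gamma_qpp*(-1/8)^2 + 2*Gamma_qpq*(-1/8)*(1/2) + Gamma_qqq*(1/2)^2) = -9/232


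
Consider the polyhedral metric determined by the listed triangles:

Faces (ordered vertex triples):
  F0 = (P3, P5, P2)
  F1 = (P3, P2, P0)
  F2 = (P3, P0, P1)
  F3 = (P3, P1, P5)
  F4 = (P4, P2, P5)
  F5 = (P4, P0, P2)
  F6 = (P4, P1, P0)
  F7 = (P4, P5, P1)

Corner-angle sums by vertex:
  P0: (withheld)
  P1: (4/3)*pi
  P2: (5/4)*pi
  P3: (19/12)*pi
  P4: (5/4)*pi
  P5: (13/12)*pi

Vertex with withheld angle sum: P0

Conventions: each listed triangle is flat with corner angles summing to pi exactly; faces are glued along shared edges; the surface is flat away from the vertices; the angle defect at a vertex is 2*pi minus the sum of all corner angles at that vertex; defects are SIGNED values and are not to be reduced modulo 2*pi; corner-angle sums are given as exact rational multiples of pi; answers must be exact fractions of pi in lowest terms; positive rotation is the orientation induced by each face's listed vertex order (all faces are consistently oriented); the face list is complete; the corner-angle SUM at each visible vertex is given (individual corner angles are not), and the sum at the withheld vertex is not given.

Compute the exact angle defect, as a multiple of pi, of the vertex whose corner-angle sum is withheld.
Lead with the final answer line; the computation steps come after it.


Answer: defect(P0) = pi/2

V = 6, E = 12, F = 8; chi = V - E + F = 2
Gauss-Bonnet: total defect = 2*pi*chi = 4*pi; visible defects sum to (7/2)*pi


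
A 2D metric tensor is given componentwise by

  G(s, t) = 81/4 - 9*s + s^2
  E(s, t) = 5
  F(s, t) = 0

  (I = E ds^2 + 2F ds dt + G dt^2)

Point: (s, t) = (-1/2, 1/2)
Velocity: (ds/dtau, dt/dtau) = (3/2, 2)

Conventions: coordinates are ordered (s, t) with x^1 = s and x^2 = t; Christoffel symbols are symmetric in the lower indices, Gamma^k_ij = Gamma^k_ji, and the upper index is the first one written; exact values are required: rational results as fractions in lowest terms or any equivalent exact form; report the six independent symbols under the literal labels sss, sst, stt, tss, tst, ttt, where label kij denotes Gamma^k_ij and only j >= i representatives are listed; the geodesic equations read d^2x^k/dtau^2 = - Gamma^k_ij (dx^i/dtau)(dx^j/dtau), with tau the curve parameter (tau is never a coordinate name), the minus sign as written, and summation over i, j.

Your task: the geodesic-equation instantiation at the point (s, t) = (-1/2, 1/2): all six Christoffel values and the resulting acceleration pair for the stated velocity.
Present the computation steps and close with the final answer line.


E = 5, F = 0, G = 25 at the point
E_s = 0, E_t = 0, F_s = 0, F_t = 0, G_s = -10, G_t = 0
EG - F^2 = 125;  g^inv = (1/125) * [[25, 0], [0, 5]]
first-kind symbols [ij,l] = (1/2)(d_i g_jl + d_j g_il - d_l g_ij): [ss,s] = E_s/2 = 0, [ss,t] = F_s - E_t/2 = 0, [st,s] = E_t/2 = 0, [st,t] = G_s/2 = -5, [tt,s] = F_t - G_s/2 = 5, [tt,t] = G_t/2 = 0
Gamma^s_ij = (G*[ij,s] - F*[ij,t])/(EG - F^2), Gamma^t_ij = (E*[ij,t] - F*[ij,s])/(EG - F^2)
Gamma_sss = 0, Gamma_sst = 0, Gamma_stt = 1, Gamma_tss = 0, Gamma_tst = -1/5, Gamma_ttt = 0
d^2s/dtau^2 = -(Gamma_sss*(3/2)^2 + 2*Gamma_sst*(3/2)*(2) + Gamma_stt*(2)^2) = -4
d^2t/dtau^2 = -(Gamma_tss*(3/2)^2 + 2*Gamma_tst*(3/2)*(2) + Gamma_ttt*(2)^2) = 6/5

Answer: Gamma_sss = 0, Gamma_sst = 0, Gamma_stt = 1, Gamma_tss = 0, Gamma_tst = -1/5, Gamma_ttt = 0; accelerations (d^2s/dtau^2, d^2t/dtau^2) = (-4, 6/5)


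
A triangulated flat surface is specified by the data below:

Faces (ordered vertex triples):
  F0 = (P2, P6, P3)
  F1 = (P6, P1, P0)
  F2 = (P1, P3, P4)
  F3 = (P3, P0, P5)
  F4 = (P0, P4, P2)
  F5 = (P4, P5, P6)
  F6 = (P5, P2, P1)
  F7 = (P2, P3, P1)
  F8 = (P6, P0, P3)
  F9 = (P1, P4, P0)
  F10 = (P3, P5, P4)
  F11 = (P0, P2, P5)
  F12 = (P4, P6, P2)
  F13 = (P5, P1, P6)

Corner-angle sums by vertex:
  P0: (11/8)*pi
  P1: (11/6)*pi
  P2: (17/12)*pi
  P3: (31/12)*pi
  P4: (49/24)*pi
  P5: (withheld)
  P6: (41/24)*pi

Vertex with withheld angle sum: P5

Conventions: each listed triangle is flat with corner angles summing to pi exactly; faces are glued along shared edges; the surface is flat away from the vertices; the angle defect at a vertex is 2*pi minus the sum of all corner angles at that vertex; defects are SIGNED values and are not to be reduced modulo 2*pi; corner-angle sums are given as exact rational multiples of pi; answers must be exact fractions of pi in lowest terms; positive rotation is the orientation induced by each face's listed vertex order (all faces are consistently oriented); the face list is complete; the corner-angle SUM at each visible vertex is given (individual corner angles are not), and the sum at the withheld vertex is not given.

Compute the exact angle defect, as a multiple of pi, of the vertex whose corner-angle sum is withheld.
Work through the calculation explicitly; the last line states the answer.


V = 7, E = 21, F = 14; chi = V - E + F = 0
Gauss-Bonnet: total defect = 2*pi*chi = 0; visible defects sum to (25/24)*pi

Answer: defect(P5) = (-25/24)*pi


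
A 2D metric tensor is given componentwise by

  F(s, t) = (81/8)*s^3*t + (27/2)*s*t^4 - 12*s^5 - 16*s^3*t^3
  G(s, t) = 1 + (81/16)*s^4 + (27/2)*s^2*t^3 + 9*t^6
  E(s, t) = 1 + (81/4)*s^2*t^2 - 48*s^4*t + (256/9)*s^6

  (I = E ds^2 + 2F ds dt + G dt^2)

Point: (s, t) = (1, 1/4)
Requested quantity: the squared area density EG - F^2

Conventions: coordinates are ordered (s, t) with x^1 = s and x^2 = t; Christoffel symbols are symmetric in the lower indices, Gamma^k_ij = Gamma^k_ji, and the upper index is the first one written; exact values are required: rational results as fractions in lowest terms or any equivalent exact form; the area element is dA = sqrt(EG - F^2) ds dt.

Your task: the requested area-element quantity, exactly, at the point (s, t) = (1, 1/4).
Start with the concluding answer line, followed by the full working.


Answer: EG - F^2 = 884209/36864

E = 10777/576, F = -4949/512, G = 25705/4096; EG - F^2 = 884209/36864


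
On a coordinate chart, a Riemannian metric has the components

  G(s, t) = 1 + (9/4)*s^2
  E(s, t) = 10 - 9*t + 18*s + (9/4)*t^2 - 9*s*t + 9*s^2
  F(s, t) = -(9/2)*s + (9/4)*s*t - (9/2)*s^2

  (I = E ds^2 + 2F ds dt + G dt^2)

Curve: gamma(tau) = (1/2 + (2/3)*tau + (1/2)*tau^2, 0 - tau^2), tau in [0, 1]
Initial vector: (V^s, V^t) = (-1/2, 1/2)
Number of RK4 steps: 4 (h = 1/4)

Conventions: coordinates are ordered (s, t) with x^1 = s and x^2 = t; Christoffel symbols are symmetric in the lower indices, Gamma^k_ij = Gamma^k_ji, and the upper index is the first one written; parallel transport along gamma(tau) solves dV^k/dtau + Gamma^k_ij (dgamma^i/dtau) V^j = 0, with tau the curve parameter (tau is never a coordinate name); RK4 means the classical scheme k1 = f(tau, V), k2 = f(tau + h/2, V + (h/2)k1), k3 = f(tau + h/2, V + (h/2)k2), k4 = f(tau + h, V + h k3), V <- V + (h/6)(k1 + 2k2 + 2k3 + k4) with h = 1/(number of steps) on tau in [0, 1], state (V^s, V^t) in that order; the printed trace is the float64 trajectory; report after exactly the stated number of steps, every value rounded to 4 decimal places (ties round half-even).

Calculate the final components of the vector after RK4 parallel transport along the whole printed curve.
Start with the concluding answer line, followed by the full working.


Answer: V^s = -0.1698, V^t = 0.4266

gamma'(tau) = (2/3 + tau, -2*tau); f(tau, V)^k = -Gamma^k_ij(gamma(tau)) gamma'^i(tau) V^j; h = 1/4; intermediate values shown to 6 dp
curve data and Christoffel symbols at the stage parameters:
  tau = 0.000000: gamma = (0.500000, 0.000000), gamma' = (0.666667, 0.000000); Gamma_sss = 0.618911, Gamma_sst = -0.309456, Gamma_stt = 0.000000, Gamma_tss = -0.103152, Gamma_tst = 0.051576, Gamma_ttt = 0.000000
  tau = 0.125000: gamma = (0.591146, -0.015625), gamma' = (0.791667, -0.250000); Gamma_sss = 0.580354, Gamma_sst = -0.290177, Gamma_stt = 0.000000, Gamma_tss = -0.107280, Gamma_tst = 0.053640, Gamma_ttt = 0.000000
  tau = 0.250000: gamma = (0.697917, -0.062500), gamma' = (0.916667, -0.500000); Gamma_sss = 0.536525, Gamma_sst = -0.268263, Gamma_stt = 0.000000, Gamma_tss = -0.108275, Gamma_tst = 0.054137, Gamma_ttt = 0.000000
  tau = 0.375000: gamma = (0.820312, -0.140625), gamma' = (1.041667, -0.750000); Gamma_sss = 0.490587, Gamma_sst = -0.245293, Gamma_stt = 0.000000, Gamma_tss = -0.106429, Gamma_tst = 0.053214, Gamma_ttt = 0.000000
  tau = 0.500000: gamma = (0.958333, -0.250000), gamma' = (1.166667, -1.000000); Gamma_sss = 0.445063, Gamma_sst = -0.222531, Gamma_stt = 0.000000, Gamma_tss = -0.102364, Gamma_tst = 0.051182, Gamma_ttt = 0.000000
  tau = 0.625000: gamma = (1.111979, -0.390625), gamma' = (1.291667, -1.250000); Gamma_sss = 0.401699, Gamma_sst = -0.200850, Gamma_stt = 0.000000, Gamma_tss = -0.096798, Gamma_tst = 0.048399, Gamma_ttt = 0.000000
  tau = 0.750000: gamma = (1.281250, -0.562500), gamma' = (1.416667, -1.500000); Gamma_sss = 0.361531, Gamma_sst = -0.180765, Gamma_stt = 0.000000, Gamma_tss = -0.090383, Gamma_tst = 0.045191, Gamma_ttt = 0.000000
  tau = 0.875000: gamma = (1.466146, -0.765625), gamma' = (1.541667, -1.750000); Gamma_sss = 0.325035, Gamma_sst = -0.162518, Gamma_stt = 0.000000, Gamma_tss = -0.083636, Gamma_tst = 0.041818, Gamma_ttt = 0.000000
  tau = 1.000000: gamma = (1.666667, -1.000000), gamma' = (1.666667, -2.000000); Gamma_sss = 0.292308, Gamma_sst = -0.146154, Gamma_stt = 0.000000, Gamma_tss = -0.076923, Gamma_tst = 0.038462, Gamma_ttt = 0.000000
step 0: V^s = -0.5000, V^t = 0.5000
step 1: k1 = (0.309456, -0.051576), k2 = (0.358798, -0.066325), k3 = (0.355093, -0.065640), k4 = (0.376324, -0.075945); V <- V + (h/6)(k1 + 2k2 + 2k3 + k4): V^s = -0.4119, V^t = 0.4837
step 2: k1 = (0.376792, -0.076039), k2 = (0.374721, -0.081293), k3 = (0.374733, -0.081295), k4 = (0.356369, -0.081965); V <- V + (h/6)(k1 + 2k2 + 2k3 + k4): V^s = -0.3189, V^t = 0.4636
step 3: k1 = (0.356923, -0.082092), k2 = (0.328802, -0.079232), k3 = (0.331601, -0.079906), k4 = (0.298482, -0.074620); V <- V + (h/6)(k1 + 2k2 + 2k3 + k4): V^s = -0.2366, V^t = 0.4438
step 4: k1 = (0.298966, -0.074742), k2 = (0.265331, -0.068273), k3 = (0.268836, -0.069175), k4 = (0.235914, -0.062083); V <- V + (h/6)(k1 + 2k2 + 2k3 + k4): V^s = -0.1698, V^t = 0.4266


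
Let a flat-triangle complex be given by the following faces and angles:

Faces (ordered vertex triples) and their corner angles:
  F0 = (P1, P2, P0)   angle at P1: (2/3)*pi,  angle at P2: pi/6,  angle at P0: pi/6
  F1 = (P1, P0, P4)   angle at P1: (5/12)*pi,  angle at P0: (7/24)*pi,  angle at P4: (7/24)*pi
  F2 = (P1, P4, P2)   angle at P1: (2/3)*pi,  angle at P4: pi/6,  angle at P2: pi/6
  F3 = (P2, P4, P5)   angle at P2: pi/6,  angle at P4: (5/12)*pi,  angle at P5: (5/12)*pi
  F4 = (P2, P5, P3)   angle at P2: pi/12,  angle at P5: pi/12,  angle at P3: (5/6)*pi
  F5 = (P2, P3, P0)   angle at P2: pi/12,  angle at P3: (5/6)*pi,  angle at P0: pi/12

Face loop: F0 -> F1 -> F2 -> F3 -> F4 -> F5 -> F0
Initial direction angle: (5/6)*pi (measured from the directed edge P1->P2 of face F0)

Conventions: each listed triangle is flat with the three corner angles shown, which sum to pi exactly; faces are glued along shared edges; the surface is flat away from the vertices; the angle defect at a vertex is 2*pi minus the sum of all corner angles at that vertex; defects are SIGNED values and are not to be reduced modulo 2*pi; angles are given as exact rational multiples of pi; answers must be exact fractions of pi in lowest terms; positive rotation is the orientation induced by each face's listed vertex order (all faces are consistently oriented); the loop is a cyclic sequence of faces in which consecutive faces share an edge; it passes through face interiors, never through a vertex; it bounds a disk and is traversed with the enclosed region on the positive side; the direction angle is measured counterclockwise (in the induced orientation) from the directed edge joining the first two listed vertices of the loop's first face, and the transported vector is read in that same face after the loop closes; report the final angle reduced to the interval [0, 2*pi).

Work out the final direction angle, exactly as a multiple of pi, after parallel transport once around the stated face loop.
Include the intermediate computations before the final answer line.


enclosed vertex P1: corner angles sum to (7/4)*pi, defect = 2*pi - (7/4)*pi = pi/4
enclosed vertex P2: corner angles sum to (2/3)*pi, defect = 2*pi - (2/3)*pi = (4/3)*pi
the final direction is the initial angle plus the enclosed defects, taken mod 2*pi in the induced orientation
final angle = (5/6)*pi + (19/12)*pi = (5/12)*pi (mod 2*pi)

Answer: final direction angle = (5/12)*pi


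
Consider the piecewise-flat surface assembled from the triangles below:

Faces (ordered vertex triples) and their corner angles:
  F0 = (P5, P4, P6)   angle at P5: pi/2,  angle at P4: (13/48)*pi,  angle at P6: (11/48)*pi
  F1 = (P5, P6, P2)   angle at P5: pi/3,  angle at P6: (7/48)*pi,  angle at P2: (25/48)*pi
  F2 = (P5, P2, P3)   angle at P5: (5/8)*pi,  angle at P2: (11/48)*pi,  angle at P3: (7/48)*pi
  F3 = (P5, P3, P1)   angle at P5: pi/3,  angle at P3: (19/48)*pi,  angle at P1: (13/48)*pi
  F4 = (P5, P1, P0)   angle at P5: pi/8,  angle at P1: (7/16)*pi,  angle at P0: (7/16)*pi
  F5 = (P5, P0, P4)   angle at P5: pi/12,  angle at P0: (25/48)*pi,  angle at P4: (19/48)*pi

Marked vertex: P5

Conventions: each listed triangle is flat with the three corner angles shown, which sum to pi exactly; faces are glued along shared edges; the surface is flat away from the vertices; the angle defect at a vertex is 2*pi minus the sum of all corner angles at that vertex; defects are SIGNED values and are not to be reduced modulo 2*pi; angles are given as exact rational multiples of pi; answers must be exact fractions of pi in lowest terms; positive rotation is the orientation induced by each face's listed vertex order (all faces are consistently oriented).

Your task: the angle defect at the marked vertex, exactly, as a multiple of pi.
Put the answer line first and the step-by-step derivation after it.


Answer: defect(P5) = 0

Sum of corner angles at P5: 2*pi
defect = 2*pi - 2*pi


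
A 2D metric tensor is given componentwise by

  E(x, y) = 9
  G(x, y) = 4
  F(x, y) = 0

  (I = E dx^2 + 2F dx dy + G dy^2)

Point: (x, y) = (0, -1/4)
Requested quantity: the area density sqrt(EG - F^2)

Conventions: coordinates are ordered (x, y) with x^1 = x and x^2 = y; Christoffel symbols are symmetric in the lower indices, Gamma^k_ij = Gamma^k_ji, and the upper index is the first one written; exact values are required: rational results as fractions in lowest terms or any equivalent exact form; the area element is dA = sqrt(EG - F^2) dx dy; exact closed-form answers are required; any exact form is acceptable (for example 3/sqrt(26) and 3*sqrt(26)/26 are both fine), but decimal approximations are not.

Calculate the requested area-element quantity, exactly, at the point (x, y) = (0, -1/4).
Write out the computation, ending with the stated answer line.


E = 9, F = 0, G = 4; EG - F^2 = 36

Answer: sqrt(EG - F^2) = 6


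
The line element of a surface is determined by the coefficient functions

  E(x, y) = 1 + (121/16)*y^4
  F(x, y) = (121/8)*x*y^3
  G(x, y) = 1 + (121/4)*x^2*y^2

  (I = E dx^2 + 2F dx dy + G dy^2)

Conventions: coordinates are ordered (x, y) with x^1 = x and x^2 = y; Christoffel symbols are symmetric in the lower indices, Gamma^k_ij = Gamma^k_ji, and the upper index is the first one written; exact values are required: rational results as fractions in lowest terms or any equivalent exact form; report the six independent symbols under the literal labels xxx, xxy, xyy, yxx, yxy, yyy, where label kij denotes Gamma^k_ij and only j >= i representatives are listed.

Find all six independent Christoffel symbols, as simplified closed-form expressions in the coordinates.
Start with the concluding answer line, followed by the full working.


Answer: Gamma_xxx = 0, Gamma_xxy = 242*y^3/(484*x^2*y^2 + 121*y^4 + 16), Gamma_xyy = 242*x*y^2/(484*x^2*y^2 + 121*y^4 + 16), Gamma_yxx = 0, Gamma_yxy = 484*x*y^2/(484*x^2*y^2 + 121*y^4 + 16), Gamma_yyy = 484*x^2*y/(484*x^2*y^2 + 121*y^4 + 16)

E = 1 + (121/16)*y^4; F = (121/8)*x*y^3; G = 1 + (121/4)*x^2*y^2
Gamma^k_ij = (1/2) g^{kl} (d_i g_jl + d_j g_il - d_l g_ij), with g^inv = (1/(EG-F^2)) [[G, -F], [-F, E]]
first partials: E_x = 0, E_y = (121/4)*y^3, F_x = (121/8)*y^3, F_y = (363/8)*x*y^2, G_x = (121/2)*x*y^2, G_y = (121/2)*x^2*y
D = EG - F^2 = 1 + (121/16)*y^4 + (121/4)*x^2*y^2
expanded: Gamma^x_xx = (G E_x - 2F F_x + F E_y)/(2D), Gamma^x_xy = (G E_y - F G_x)/(2D), Gamma^x_yy = (2G F_y - G G_x - F G_y)/(2D), Gamma^y_xx = (2E F_x - E E_y - F E_x)/(2D), Gamma^y_xy = (E G_x - F E_y)/(2D), Gamma^y_yy = (E G_y - 2F F_y + F G_x)/(2D); substitute and cancel common factors


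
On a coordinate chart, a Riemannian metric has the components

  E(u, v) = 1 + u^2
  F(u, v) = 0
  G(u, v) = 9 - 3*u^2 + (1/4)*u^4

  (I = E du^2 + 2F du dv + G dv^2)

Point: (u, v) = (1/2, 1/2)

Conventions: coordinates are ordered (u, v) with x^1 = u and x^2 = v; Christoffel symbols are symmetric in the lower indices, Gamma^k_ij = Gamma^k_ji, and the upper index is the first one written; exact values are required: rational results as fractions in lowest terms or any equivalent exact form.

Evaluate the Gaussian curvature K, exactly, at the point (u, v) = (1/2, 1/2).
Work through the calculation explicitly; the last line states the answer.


E = 5/4, F = 0, G = 529/64, EG - F^2 = 2645/256 at the point
E_u = 1, E_v = 0, F_u = 0, F_v = 0, G_u = -23/8, G_v = 0
E_vv = 0, F_uv = 0, G_uu = -21/4
The intrinsic route: Brioschi's K = (det M1 - det M2)/(EG - F^2)^2.
M1 = [[-E_vv/2 + F_uv - G_uu/2, E_u/2, F_u - E_v/2], [F_v - G_u/2, E, F], [G_v/2, F, G]] = [[21/8, 1/2, 0], [23/16, 5/4, 0], [0, 0, 529/64]]; det M1 = 21689/1024
M2 = [[0, E_v/2, G_u/2], [E_v/2, E, F], [G_u/2, F, G]] = [[0, 0, -23/16], [0, 5/4, 0], [-23/16, 0, 529/64]]; det M2 = -2645/1024
det M1 - det M2 = 12167/512; K = 12167/512 / (2645/256)^2 = 128/575

Answer: K = 128/575


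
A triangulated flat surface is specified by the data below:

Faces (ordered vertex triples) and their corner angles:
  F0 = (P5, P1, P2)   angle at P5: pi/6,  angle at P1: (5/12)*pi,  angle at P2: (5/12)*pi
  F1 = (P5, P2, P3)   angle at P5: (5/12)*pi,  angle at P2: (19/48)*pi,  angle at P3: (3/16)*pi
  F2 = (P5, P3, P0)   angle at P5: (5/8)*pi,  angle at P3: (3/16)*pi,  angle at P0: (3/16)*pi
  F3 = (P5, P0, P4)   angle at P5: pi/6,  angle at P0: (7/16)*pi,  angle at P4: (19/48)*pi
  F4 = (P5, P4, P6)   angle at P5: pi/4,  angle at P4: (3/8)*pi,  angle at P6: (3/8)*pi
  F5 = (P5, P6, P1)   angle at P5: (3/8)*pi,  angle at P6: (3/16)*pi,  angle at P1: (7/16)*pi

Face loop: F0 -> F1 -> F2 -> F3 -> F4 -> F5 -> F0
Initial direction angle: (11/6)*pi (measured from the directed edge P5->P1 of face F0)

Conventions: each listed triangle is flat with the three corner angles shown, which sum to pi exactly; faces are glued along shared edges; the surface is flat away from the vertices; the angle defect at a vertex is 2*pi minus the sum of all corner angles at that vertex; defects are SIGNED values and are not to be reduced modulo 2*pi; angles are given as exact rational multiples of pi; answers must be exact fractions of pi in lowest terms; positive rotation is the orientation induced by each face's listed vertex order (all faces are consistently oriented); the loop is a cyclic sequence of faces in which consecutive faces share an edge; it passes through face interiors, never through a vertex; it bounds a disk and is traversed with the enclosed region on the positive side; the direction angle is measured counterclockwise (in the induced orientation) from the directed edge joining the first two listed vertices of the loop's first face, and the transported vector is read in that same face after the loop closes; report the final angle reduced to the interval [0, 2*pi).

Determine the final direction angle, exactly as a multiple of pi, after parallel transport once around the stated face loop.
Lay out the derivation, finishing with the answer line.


enclosed vertex P5: corner angles sum to 2*pi, defect = 2*pi - 2*pi = 0
by Gauss-Bonnet the loop rotates the vector by the enclosed defect sum (positive orientation, mod 2*pi)
final angle = (11/6)*pi + 0 = (11/6)*pi (mod 2*pi)

Answer: final direction angle = (11/6)*pi


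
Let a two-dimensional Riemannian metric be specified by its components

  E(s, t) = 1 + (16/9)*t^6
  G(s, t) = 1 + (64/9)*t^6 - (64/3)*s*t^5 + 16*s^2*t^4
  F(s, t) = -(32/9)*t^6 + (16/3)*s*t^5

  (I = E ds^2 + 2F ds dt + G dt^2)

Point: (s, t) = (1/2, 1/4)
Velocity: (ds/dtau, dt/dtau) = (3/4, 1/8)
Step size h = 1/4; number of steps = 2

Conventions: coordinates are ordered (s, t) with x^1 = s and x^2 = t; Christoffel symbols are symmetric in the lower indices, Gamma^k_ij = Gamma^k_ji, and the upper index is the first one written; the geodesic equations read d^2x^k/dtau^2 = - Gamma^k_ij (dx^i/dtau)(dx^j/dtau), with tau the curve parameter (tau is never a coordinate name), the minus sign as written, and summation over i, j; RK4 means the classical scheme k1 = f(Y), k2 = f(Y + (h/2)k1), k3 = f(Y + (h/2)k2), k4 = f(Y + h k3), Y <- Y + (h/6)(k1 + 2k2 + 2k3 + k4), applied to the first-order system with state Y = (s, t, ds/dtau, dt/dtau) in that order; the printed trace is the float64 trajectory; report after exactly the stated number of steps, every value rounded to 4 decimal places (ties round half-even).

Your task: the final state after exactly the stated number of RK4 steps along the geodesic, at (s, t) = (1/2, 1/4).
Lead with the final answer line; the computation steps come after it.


Answer: s = 0.8748, t = 0.3114, ds/dtau = 0.7489, dt/dtau = 0.1191

f(Y) = (ds/dtau, dt/dtau, -Gamma^s_ij Y'^i Y'^j, -Gamma^t_ij Y'^i Y'^j) with the Gammas evaluated at the stage position; h = 0.250000; intermediate values shown to 6 dp
step 0: s = 0.5000, t = 0.2500, ds/dtau = 0.7500, dt/dtau = 0.1250
step 1:
  k1: at (s, t) = (0.500000, 0.250000), (ds/dtau, dt/dtau) = (0.750000, 0.125000); Gamma_sss = 0.000000, Gamma_sst = 0.005170, Gamma_stt = 0.010340, Gamma_tss = 0.000000, Gamma_tst = 0.020681, Gamma_ttt = 0.041361; k1 = (0.750000, 0.125000, -0.001131, -0.004524)
  k2: at (s, t) = (0.593750, 0.265625), (ds/dtau, dt/dtau) = (0.749859, 0.124435); Gamma_sss = 0.000000, Gamma_sst = 0.006952, Gamma_stt = 0.017176, Gamma_tss = 0.000000, Gamma_tst = 0.032715, Gamma_ttt = 0.080826; k2 = (0.749859, 0.124435, -0.001563, -0.007357)
  k3: at (s, t) = (0.593732, 0.265554), (ds/dtau, dt/dtau) = (0.749805, 0.124080); Gamma_sss = 0.000000, Gamma_sst = 0.006943, Gamma_stt = 0.017160, Gamma_tss = 0.000000, Gamma_tst = 0.032683, Gamma_ttt = 0.080782; k3 = (0.749805, 0.124080, -0.001556, -0.007325)
  k4: at (s, t) = (0.687451, 0.281020), (ds/dtau, dt/dtau) = (0.749611, 0.123169); Gamma_sss = 0.000000, Gamma_sst = 0.009112, Gamma_stt = 0.026357, Gamma_tss = 0.000000, Gamma_tst = 0.048647, Gamma_ttt = 0.140713; k4 = (0.749611, 0.123169, -0.002082, -0.011118)
  Y <- Y + (h/6)(k1 + 2k2 + 2k3 + k4): s = 0.6875, t = 0.2810, ds/dtau = 0.7496, dt/dtau = 0.1231
step 2:
  k1: at (s, t) = (0.687456, 0.281050), (ds/dtau, dt/dtau) = (0.749606, 0.123125); Gamma_sss = 0.000000, Gamma_sst = 0.009117, Gamma_stt = 0.026366, Gamma_tss = 0.000000, Gamma_tst = 0.048665, Gamma_ttt = 0.140743; k1 = (0.749606, 0.123125, -0.002083, -0.011117)
  k2: at (s, t) = (0.781156, 0.296441), (ds/dtau, dt/dtau) = (0.749346, 0.121735); Gamma_sss = 0.000000, Gamma_sst = 0.011703, Gamma_stt = 0.038271, Gamma_tss = 0.000000, Gamma_tst = 0.069109, Gamma_ttt = 0.226002; k2 = (0.749346, 0.121735, -0.002702, -0.015958)
  k3: at (s, t) = (0.781124, 0.296267), (ds/dtau, dt/dtau) = (0.749268, 0.121130); Gamma_sss = 0.000000, Gamma_sst = 0.011669, Gamma_stt = 0.038195, Gamma_tss = 0.000000, Gamma_tst = 0.068963, Gamma_ttt = 0.225723; k3 = (0.749268, 0.121130, -0.002679, -0.015830)
  k4: at (s, t) = (0.874773, 0.311332), (ds/dtau, dt/dtau) = (0.748936, 0.119167); Gamma_sss = 0.000000, Gamma_sst = 0.014599, Gamma_stt = 0.052843, Gamma_tss = 0.000000, Gamma_tst = 0.093863, Gamma_ttt = 0.339742; k4 = (0.748936, 0.119167, -0.003356, -0.021579)
  Y <- Y + (h/6)(k1 + 2k2 + 2k3 + k4): s = 0.8748, t = 0.3114, ds/dtau = 0.7489, dt/dtau = 0.1191


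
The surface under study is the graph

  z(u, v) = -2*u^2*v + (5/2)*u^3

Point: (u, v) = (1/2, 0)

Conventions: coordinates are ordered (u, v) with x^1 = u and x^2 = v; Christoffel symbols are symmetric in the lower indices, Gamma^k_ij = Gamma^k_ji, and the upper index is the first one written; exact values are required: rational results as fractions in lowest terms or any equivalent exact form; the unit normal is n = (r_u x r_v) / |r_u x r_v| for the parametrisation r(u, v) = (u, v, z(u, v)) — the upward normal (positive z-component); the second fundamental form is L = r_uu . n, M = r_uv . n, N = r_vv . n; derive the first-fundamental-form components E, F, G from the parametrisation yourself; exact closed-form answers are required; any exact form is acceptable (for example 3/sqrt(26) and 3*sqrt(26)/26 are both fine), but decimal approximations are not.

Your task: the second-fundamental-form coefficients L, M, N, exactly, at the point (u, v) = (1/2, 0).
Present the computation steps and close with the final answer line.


z_u = 15/8, z_v = -1/2, z_uu = 15/2, z_uv = -2, z_vv = 0
E = 289/64, F = -15/16, G = 5/4; answer radicand W^2 = 305/64
unnormalised second-form numerators: l = 15/2, m = -2, n = 0; L = l/sqrt(305/64), and similarly M = m/sqrt(W^2), N = n/sqrt(W^2)

Answer: L = 12*sqrt(305)/61, M = -16*sqrt(305)/305, N = 0


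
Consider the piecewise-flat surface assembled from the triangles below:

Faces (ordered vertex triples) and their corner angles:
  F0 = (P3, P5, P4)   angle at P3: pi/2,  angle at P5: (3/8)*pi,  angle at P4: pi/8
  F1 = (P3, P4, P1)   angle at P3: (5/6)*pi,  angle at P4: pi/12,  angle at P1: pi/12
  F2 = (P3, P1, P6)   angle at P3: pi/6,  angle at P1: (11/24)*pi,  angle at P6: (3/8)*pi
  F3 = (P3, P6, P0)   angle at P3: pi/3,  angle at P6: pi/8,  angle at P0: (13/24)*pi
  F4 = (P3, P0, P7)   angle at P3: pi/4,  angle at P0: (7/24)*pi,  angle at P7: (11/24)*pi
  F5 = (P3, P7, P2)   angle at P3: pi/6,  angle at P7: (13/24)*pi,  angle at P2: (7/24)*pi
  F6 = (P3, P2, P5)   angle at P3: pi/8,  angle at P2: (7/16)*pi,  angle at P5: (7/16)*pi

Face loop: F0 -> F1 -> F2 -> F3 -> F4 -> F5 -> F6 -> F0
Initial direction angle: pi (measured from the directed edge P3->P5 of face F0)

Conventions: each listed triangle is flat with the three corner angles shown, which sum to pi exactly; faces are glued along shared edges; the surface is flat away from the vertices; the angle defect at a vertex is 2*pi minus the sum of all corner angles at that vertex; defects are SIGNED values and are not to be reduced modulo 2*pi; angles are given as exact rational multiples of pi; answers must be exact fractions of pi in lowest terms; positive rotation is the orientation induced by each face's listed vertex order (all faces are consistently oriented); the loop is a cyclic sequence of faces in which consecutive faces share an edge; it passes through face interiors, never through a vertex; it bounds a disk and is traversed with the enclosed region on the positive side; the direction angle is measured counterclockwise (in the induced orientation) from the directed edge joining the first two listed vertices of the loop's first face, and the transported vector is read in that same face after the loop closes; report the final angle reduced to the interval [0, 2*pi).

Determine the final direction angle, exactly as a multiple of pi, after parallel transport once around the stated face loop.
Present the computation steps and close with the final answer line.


enclosed vertex P3: corner angles sum to (19/8)*pi, defect = 2*pi - (19/8)*pi = (-3/8)*pi
by Gauss-Bonnet the loop rotates the vector by the enclosed defect sum (positive orientation, mod 2*pi)
final angle = pi - (3/8)*pi = (5/8)*pi (mod 2*pi)

Answer: final direction angle = (5/8)*pi


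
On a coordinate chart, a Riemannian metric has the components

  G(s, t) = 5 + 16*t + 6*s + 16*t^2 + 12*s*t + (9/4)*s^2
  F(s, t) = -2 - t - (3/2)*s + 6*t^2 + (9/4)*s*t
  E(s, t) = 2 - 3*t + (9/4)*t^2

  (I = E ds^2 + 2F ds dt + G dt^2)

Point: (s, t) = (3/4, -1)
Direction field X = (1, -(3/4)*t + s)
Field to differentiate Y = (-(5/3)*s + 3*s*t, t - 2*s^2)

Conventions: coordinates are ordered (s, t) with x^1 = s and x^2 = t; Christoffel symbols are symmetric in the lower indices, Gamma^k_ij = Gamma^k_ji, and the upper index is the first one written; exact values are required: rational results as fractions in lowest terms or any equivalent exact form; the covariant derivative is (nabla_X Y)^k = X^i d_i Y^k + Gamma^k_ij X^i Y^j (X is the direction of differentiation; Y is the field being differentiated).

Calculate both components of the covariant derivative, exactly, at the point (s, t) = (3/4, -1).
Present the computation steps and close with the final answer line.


E = 29/4, F = 35/16, G = 113/64 at the point
E_s = 0, E_t = -15/2, F_s = -15/4, F_t = -181/16, G_s = -21/8, G_t = -7
EG - F^2 = 513/64;  g^inv = (64/513) * [[113/64, -35/16], [-35/16, 29/4]]
first-kind symbols [ij,l] = (1/2)(d_i g_jl + d_j g_il - d_l g_ij): [ss,s] = E_s/2 = 0, [ss,t] = F_s - E_t/2 = 0, [st,s] = E_t/2 = -15/4, [st,t] = G_s/2 = -21/16, [tt,s] = F_t - G_s/2 = -10, [tt,t] = G_t/2 = -7/2
Gamma^s_ij = (G*[ij,s] - F*[ij,t])/(EG - F^2), Gamma^t_ij = (E*[ij,t] - F*[ij,s])/(EG - F^2)
Gamma_sss = 0, Gamma_sst = -80/171, Gamma_stt = -640/513, Gamma_tss = 0, Gamma_tst = -28/171, Gamma_ttt = -224/513
X = (1, 3/2), Y = (-7/2, -17/8) at the point

Answer: (nabla_X Y)^s = 8393/1368, (nabla_X Y)^t = 188/171


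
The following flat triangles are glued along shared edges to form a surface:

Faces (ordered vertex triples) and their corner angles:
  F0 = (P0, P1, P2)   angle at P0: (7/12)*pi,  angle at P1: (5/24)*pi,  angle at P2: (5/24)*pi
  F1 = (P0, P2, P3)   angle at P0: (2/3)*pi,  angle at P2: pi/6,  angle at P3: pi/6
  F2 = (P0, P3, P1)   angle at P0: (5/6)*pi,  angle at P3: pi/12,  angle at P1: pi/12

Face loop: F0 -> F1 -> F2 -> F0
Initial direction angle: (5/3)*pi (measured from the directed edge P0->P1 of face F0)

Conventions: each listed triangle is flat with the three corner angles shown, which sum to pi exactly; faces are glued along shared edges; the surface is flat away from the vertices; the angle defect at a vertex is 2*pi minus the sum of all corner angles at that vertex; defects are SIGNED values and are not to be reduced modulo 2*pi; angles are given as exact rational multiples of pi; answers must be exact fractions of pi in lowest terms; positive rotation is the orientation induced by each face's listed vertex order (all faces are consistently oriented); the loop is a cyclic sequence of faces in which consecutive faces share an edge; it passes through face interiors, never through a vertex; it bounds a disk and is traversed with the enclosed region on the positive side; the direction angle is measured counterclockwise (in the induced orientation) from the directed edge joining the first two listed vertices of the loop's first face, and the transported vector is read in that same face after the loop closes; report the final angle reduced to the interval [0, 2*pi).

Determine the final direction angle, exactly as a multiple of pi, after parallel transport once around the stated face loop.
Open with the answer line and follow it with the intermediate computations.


Answer: final direction angle = (19/12)*pi

enclosed vertex P0: corner angles sum to (25/12)*pi, defect = 2*pi - (25/12)*pi = -pi/12
by Gauss-Bonnet the loop rotates the vector by the enclosed defect sum (positive orientation, mod 2*pi)
final angle = (5/3)*pi - pi/12 = (19/12)*pi (mod 2*pi)


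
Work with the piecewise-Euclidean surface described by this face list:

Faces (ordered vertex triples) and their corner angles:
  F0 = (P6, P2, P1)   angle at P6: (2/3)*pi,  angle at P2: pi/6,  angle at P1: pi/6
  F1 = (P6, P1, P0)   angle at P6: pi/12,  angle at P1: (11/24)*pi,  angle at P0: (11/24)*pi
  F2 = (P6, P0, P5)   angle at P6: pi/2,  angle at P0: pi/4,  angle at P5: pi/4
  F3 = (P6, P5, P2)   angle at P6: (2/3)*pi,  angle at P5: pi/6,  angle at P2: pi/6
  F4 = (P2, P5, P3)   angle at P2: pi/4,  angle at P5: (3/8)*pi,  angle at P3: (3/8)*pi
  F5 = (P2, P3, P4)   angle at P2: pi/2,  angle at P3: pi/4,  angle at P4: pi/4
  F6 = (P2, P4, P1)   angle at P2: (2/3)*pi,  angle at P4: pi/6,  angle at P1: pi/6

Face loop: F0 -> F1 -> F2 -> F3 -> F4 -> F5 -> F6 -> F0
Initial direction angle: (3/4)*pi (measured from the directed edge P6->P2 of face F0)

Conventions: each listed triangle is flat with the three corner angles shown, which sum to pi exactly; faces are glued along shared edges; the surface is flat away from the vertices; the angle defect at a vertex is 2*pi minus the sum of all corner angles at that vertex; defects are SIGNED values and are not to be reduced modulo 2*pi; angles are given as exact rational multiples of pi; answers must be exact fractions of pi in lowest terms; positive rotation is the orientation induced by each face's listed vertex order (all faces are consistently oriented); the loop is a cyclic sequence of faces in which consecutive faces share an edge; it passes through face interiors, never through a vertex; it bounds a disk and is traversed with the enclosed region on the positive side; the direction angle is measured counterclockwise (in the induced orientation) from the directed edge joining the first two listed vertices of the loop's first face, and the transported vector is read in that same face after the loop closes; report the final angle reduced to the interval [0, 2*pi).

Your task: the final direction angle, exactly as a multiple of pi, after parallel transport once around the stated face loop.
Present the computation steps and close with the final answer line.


enclosed vertex P2: corner angles sum to (7/4)*pi, defect = 2*pi - (7/4)*pi = pi/4
enclosed vertex P6: corner angles sum to (23/12)*pi, defect = 2*pi - (23/12)*pi = pi/12
by Gauss-Bonnet the loop rotates the vector by the enclosed defect sum (positive orientation, mod 2*pi)
final angle = (3/4)*pi + pi/3 = (13/12)*pi (mod 2*pi)

Answer: final direction angle = (13/12)*pi


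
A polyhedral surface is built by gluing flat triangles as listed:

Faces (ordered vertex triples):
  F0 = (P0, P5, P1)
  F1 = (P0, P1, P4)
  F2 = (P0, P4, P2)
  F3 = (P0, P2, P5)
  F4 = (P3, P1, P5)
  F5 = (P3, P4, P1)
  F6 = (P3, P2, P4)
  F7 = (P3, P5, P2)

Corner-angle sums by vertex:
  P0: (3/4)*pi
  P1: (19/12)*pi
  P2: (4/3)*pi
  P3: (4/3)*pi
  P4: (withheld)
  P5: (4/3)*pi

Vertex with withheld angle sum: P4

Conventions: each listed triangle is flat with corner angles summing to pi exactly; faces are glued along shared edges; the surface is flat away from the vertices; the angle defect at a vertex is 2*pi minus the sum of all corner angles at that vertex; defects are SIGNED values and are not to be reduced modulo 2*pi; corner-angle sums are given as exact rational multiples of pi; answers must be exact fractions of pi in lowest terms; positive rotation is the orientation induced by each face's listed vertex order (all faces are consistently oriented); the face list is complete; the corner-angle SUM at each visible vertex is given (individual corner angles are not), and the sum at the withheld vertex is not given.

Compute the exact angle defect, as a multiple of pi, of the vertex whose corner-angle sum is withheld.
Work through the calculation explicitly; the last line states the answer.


V = 6, E = 12, F = 8; chi = V - E + F = 2
Gauss-Bonnet: total defect = 2*pi*chi = 4*pi; visible defects sum to (11/3)*pi

Answer: defect(P4) = pi/3


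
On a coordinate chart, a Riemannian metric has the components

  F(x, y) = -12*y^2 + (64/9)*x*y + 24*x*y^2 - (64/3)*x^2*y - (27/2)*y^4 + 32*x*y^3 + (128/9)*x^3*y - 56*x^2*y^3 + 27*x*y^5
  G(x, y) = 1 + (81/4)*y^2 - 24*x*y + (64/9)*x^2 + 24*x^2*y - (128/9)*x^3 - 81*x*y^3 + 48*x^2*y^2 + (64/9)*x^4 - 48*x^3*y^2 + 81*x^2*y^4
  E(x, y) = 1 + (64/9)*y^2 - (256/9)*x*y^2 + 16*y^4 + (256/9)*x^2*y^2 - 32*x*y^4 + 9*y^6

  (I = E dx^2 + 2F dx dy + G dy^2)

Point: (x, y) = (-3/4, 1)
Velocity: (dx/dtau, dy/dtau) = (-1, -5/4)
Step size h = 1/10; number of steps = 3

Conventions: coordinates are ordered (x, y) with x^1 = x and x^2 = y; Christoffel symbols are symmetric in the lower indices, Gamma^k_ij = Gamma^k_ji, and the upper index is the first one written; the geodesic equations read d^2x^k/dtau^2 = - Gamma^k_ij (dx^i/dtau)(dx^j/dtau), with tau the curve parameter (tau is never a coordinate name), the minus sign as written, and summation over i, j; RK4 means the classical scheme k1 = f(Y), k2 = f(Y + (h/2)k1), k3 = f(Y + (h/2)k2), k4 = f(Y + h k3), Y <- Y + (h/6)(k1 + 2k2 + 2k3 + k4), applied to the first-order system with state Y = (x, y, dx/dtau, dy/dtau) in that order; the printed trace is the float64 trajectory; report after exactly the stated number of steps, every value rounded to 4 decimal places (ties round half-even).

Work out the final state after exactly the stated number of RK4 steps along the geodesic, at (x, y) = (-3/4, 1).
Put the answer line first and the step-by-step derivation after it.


Answer: x = -1.0550, y = 0.6333, dx/dtau = -1.0278, dy/dtau = -1.2022

f(Y) = (dx/dtau, dy/dtau, -Gamma^x_ij Y'^i Y'^j, -Gamma^y_ij Y'^i Y'^j) with the Gammas evaluated at the stage position; h = 0.100000; intermediate values shown to 6 dp
step 0: x = -0.7500, y = 1.0000, dx/dtau = -1.0000, dy/dtau = -1.2500
step 1:
  k1: at (x, y) = (-0.750000, 1.000000), (dx/dtau, dy/dtau) = (-1.000000, -1.250000); Gamma_xxx = -0.165238, Gamma_xxy = 0.485388, Gamma_xyy = -0.557680, Gamma_yxx = 0.252131, Gamma_yxy = -0.740635, Gamma_yyy = 0.850943; k1 = (-1.000000, -1.250000, -0.176857, 0.269859)
  k2: at (x, y) = (-0.800000, 0.937500), (dx/dtau, dy/dtau) = (-1.008843, -1.236507); Gamma_xxx = -0.155505, Gamma_xxy = 0.461646, Gamma_xyy = -0.559817, Gamma_yxx = 0.249359, Gamma_yxy = -0.740270, Gamma_yyy = 0.897691; k2 = (-1.008843, -1.236507, -0.137555, 0.220575)
  k3: at (x, y) = (-0.800442, 0.938175), (dx/dtau, dy/dtau) = (-1.006878, -1.238971); Gamma_xxx = -0.155420, Gamma_xxy = 0.461491, Gamma_xyy = -0.559644, Gamma_yxx = 0.249207, Gamma_yxy = -0.739974, Gamma_yyy = 0.897357; k3 = (-1.006878, -1.238971, -0.134766, 0.216089)
  k4: at (x, y) = (-0.850688, 0.876103), (dx/dtau, dy/dtau) = (-1.013477, -1.228391); Gamma_xxx = -0.145833, Gamma_xxy = 0.440434, Gamma_xyy = -0.559145, Gamma_yxx = 0.245444, Gamma_yxy = -0.741271, Gamma_yyy = 0.941067; k4 = (-1.013477, -1.228391, -0.103124, 0.173562)
  Y <- Y + (h/6)(k1 + 2k2 + 2k3 + k4): x = -0.8507, y = 0.8762, dx/dtau = -1.0137, dy/dtau = -1.2281
step 2:
  k1: at (x, y) = (-0.850749, 0.876178), (dx/dtau, dy/dtau) = (-1.013744, -1.228054); Gamma_xxx = -0.145823, Gamma_xxy = 0.440413, Gamma_xyy = -0.559125, Gamma_yxx = 0.245426, Gamma_yxy = -0.741233, Gamma_yyy = 0.941030; k1 = (-1.013744, -1.228054, -0.103485, 0.174169)
  k2: at (x, y) = (-0.901436, 0.814775), (dx/dtau, dy/dtau) = (-1.018918, -1.219346); Gamma_xxx = -0.136199, Gamma_xxy = 0.421532, Gamma_xyy = -0.555409, Gamma_yxx = 0.240575, Gamma_yxy = -0.744569, Gamma_yyy = 0.981041; k2 = (-1.018918, -1.219346, -0.080248, 0.141746)
  k3: at (x, y) = (-0.901695, 0.815210), (dx/dtau, dy/dtau) = (-1.017756, -1.220967); Gamma_xxx = -0.136167, Gamma_xxy = 0.421450, Gamma_xyy = -0.555320, Gamma_yxx = 0.240497, Gamma_yxy = -0.744362, Gamma_yyy = 0.980803; k3 = (-1.017756, -1.220967, -0.078531, 0.138702)
  k4: at (x, y) = (-0.952524, 0.754081), (dx/dtau, dy/dtau) = (-1.021597, -1.214184); Gamma_xxx = -0.126411, Gamma_xxy = 0.404353, Gamma_xyy = -0.547823, Gamma_yxx = 0.234581, Gamma_yxy = -0.750361, Gamma_yyy = 1.016599; k4 = (-1.021597, -1.214184, -0.063571, 0.117969)
  Y <- Y + (h/6)(k1 + 2k2 + 2k3 + k4): x = -0.9526, y = 0.7541, dx/dtau = -1.0218, dy/dtau = -1.2138
step 3:
  k1: at (x, y) = (-0.952560, 0.754130), (dx/dtau, dy/dtau) = (-1.021821, -1.213837); Gamma_xxx = -0.126407, Gamma_xxy = 0.404343, Gamma_xyy = -0.547814, Gamma_yxx = 0.234572, Gamma_yxy = -0.750334, Gamma_yyy = 1.016572; k1 = (-1.021821, -1.213837, -0.063898, 0.118576)
  k2: at (x, y) = (-1.003651, 0.693438), (dx/dtau, dy/dtau) = (-1.025016, -1.207908); Gamma_xxx = -0.116344, Gamma_xxy = 0.388423, Gamma_xyy = -0.535657, Gamma_yxx = 0.227437, Gamma_yxy = -0.759316, Gamma_yyy = 1.047139; k2 = (-1.025016, -1.207908, -0.058048, 0.113477)
  k3: at (x, y) = (-1.003811, 0.693734), (dx/dtau, dy/dtau) = (-1.024723, -1.208163); Gamma_xxx = -0.116337, Gamma_xxy = 0.388378, Gamma_xyy = -0.535630, Gamma_yxx = 0.227401, Gamma_yxy = -0.759153, Gamma_yyy = 1.046980; k3 = (-1.024723, -1.208163, -0.057653, 0.112694)
  k4: at (x, y) = (-1.055032, 0.633314), (dx/dtau, dy/dtau) = (-1.027586, -1.202568); Gamma_xxx = -0.105846, Gamma_xxy = 0.373014, Gamma_xyy = -0.517907, Gamma_yxx = 0.218928, Gamma_yxy = -0.771527, Gamma_yyy = 1.071219; k4 = (-1.027586, -1.202568, -0.061149, 0.126479)
  Y <- Y + (h/6)(k1 + 2k2 + 2k3 + k4): x = -1.0550, y = 0.6333, dx/dtau = -1.0278, dy/dtau = -1.2022
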